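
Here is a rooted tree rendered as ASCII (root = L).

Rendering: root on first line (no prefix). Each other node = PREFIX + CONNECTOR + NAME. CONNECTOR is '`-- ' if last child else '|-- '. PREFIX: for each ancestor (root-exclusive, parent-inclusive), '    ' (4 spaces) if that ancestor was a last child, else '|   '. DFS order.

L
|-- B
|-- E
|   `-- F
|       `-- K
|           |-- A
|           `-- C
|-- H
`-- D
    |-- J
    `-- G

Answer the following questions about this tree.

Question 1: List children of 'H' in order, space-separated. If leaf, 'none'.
Answer: none

Derivation:
Node H's children (from adjacency): (leaf)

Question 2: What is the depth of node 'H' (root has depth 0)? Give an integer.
Path from root to H: L -> H
Depth = number of edges = 1

Answer: 1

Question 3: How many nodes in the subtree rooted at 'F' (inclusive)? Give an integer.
Subtree rooted at F contains: A, C, F, K
Count = 4

Answer: 4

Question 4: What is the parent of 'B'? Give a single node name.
Scan adjacency: B appears as child of L

Answer: L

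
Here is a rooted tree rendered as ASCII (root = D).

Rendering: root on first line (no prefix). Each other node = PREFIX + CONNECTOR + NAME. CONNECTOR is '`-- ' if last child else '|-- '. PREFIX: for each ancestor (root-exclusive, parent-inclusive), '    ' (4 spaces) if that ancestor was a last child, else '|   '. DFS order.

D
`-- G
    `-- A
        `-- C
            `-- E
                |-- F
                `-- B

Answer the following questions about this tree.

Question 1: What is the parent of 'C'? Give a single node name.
Scan adjacency: C appears as child of A

Answer: A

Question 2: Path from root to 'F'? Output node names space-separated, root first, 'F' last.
Walk down from root: D -> G -> A -> C -> E -> F

Answer: D G A C E F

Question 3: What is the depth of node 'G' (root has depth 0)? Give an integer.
Answer: 1

Derivation:
Path from root to G: D -> G
Depth = number of edges = 1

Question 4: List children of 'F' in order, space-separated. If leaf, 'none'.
Answer: none

Derivation:
Node F's children (from adjacency): (leaf)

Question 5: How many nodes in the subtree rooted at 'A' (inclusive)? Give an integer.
Answer: 5

Derivation:
Subtree rooted at A contains: A, B, C, E, F
Count = 5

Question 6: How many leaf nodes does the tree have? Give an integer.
Answer: 2

Derivation:
Leaves (nodes with no children): B, F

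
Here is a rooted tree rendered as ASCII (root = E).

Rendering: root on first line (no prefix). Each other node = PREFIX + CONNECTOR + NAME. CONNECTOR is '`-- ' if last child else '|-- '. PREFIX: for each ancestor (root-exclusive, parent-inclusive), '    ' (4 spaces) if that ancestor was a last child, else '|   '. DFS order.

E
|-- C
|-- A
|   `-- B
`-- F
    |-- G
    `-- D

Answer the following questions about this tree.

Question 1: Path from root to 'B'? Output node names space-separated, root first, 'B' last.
Answer: E A B

Derivation:
Walk down from root: E -> A -> B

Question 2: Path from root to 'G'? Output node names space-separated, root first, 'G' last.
Answer: E F G

Derivation:
Walk down from root: E -> F -> G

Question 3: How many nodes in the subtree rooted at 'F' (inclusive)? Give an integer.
Answer: 3

Derivation:
Subtree rooted at F contains: D, F, G
Count = 3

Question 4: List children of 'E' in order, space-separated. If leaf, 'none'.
Node E's children (from adjacency): C, A, F

Answer: C A F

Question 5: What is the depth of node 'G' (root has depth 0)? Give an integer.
Answer: 2

Derivation:
Path from root to G: E -> F -> G
Depth = number of edges = 2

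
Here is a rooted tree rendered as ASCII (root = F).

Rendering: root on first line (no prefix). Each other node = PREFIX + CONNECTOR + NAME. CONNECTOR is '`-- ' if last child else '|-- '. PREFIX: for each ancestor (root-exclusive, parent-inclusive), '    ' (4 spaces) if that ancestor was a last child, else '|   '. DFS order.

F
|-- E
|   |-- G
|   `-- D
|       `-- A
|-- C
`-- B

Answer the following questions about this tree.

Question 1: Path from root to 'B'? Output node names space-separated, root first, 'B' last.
Walk down from root: F -> B

Answer: F B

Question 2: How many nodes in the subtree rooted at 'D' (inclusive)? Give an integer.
Answer: 2

Derivation:
Subtree rooted at D contains: A, D
Count = 2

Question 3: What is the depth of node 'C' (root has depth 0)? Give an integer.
Path from root to C: F -> C
Depth = number of edges = 1

Answer: 1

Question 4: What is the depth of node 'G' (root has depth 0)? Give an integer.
Path from root to G: F -> E -> G
Depth = number of edges = 2

Answer: 2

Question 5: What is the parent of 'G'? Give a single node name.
Scan adjacency: G appears as child of E

Answer: E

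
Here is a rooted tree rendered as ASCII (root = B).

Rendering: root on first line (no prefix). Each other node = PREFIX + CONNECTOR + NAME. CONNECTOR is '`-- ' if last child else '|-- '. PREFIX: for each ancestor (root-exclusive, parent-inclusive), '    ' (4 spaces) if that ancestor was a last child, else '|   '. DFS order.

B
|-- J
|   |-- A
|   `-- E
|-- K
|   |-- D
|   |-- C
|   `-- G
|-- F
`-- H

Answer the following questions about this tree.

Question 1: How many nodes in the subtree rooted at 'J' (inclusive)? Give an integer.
Answer: 3

Derivation:
Subtree rooted at J contains: A, E, J
Count = 3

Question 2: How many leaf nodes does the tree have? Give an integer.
Leaves (nodes with no children): A, C, D, E, F, G, H

Answer: 7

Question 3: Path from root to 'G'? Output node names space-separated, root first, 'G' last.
Answer: B K G

Derivation:
Walk down from root: B -> K -> G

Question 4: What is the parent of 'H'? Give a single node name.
Scan adjacency: H appears as child of B

Answer: B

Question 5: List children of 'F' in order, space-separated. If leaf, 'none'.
Node F's children (from adjacency): (leaf)

Answer: none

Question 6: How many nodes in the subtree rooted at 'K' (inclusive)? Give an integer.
Answer: 4

Derivation:
Subtree rooted at K contains: C, D, G, K
Count = 4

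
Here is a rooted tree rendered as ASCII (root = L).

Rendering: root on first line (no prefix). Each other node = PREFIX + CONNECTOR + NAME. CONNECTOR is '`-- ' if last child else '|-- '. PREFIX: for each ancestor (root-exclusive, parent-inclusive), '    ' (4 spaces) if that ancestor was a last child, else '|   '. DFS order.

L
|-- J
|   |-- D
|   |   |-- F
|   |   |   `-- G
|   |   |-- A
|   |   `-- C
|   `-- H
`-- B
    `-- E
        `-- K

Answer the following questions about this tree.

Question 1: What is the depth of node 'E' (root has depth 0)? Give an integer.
Answer: 2

Derivation:
Path from root to E: L -> B -> E
Depth = number of edges = 2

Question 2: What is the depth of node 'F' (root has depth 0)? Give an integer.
Path from root to F: L -> J -> D -> F
Depth = number of edges = 3

Answer: 3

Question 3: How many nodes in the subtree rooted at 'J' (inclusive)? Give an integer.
Answer: 7

Derivation:
Subtree rooted at J contains: A, C, D, F, G, H, J
Count = 7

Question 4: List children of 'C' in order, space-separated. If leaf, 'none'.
Node C's children (from adjacency): (leaf)

Answer: none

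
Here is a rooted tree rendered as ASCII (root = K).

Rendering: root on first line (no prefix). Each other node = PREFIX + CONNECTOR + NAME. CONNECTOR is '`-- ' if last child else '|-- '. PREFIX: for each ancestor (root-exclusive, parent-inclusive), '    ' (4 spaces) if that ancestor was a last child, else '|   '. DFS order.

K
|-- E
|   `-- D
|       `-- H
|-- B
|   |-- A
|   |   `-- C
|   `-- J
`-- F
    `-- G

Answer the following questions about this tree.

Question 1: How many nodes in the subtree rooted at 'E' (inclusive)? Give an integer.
Subtree rooted at E contains: D, E, H
Count = 3

Answer: 3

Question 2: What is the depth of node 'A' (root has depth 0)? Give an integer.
Path from root to A: K -> B -> A
Depth = number of edges = 2

Answer: 2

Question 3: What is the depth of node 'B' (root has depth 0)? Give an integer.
Answer: 1

Derivation:
Path from root to B: K -> B
Depth = number of edges = 1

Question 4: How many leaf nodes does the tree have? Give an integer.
Leaves (nodes with no children): C, G, H, J

Answer: 4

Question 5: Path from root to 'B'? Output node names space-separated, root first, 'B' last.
Walk down from root: K -> B

Answer: K B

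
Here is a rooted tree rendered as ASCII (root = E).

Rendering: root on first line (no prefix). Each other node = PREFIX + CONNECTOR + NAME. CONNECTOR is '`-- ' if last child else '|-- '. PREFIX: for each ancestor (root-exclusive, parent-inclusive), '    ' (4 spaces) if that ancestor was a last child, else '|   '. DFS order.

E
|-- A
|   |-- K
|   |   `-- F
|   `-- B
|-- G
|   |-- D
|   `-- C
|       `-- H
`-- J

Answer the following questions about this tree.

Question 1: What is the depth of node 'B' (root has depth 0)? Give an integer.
Answer: 2

Derivation:
Path from root to B: E -> A -> B
Depth = number of edges = 2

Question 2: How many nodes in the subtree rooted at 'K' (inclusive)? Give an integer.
Subtree rooted at K contains: F, K
Count = 2

Answer: 2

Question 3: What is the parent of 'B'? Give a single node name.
Answer: A

Derivation:
Scan adjacency: B appears as child of A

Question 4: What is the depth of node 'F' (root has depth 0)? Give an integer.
Path from root to F: E -> A -> K -> F
Depth = number of edges = 3

Answer: 3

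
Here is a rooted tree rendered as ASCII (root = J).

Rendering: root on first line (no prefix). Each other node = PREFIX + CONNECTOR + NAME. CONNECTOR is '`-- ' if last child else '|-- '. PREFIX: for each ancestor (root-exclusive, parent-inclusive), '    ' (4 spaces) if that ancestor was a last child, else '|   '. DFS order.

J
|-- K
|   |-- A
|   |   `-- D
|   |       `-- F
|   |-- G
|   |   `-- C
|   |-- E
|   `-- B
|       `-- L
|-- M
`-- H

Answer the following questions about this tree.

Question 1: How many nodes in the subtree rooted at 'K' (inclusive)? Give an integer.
Answer: 9

Derivation:
Subtree rooted at K contains: A, B, C, D, E, F, G, K, L
Count = 9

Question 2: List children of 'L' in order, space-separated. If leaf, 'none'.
Node L's children (from adjacency): (leaf)

Answer: none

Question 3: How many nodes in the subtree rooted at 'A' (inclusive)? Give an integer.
Subtree rooted at A contains: A, D, F
Count = 3

Answer: 3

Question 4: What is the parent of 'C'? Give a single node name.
Scan adjacency: C appears as child of G

Answer: G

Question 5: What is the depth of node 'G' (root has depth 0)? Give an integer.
Path from root to G: J -> K -> G
Depth = number of edges = 2

Answer: 2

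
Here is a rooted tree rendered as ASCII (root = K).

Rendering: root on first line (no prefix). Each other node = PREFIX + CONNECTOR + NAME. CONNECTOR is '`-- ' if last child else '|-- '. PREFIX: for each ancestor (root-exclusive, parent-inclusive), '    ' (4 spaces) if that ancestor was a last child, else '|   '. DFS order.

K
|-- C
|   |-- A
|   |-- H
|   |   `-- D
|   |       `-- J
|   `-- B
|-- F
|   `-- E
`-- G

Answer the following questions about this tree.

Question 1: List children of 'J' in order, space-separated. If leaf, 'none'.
Node J's children (from adjacency): (leaf)

Answer: none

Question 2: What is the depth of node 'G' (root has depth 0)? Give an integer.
Answer: 1

Derivation:
Path from root to G: K -> G
Depth = number of edges = 1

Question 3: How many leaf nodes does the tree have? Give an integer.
Leaves (nodes with no children): A, B, E, G, J

Answer: 5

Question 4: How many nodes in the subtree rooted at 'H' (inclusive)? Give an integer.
Subtree rooted at H contains: D, H, J
Count = 3

Answer: 3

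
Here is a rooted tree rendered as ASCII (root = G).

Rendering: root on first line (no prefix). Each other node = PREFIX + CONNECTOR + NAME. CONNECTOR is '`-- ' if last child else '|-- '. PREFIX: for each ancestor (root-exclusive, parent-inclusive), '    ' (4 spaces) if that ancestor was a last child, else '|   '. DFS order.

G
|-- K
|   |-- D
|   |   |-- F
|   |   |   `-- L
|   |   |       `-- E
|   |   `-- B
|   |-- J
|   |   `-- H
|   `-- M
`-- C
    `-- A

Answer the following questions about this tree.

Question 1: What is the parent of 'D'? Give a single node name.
Answer: K

Derivation:
Scan adjacency: D appears as child of K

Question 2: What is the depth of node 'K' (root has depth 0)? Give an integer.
Path from root to K: G -> K
Depth = number of edges = 1

Answer: 1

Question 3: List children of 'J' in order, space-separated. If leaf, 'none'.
Answer: H

Derivation:
Node J's children (from adjacency): H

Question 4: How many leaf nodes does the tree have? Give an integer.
Answer: 5

Derivation:
Leaves (nodes with no children): A, B, E, H, M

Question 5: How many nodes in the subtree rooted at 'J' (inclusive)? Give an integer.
Answer: 2

Derivation:
Subtree rooted at J contains: H, J
Count = 2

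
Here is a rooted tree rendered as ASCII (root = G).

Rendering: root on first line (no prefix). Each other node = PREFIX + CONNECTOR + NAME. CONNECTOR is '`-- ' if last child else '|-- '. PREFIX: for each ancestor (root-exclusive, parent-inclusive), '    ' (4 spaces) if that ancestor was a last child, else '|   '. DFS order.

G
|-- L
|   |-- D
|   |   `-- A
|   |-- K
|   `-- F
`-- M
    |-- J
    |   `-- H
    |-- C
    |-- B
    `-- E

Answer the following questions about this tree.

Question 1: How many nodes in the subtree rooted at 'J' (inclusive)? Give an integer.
Subtree rooted at J contains: H, J
Count = 2

Answer: 2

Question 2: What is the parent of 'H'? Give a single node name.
Answer: J

Derivation:
Scan adjacency: H appears as child of J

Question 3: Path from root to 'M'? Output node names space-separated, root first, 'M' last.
Walk down from root: G -> M

Answer: G M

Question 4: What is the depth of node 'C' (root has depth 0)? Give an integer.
Answer: 2

Derivation:
Path from root to C: G -> M -> C
Depth = number of edges = 2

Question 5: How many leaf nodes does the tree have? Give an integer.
Leaves (nodes with no children): A, B, C, E, F, H, K

Answer: 7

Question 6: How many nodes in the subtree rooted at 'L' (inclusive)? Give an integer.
Answer: 5

Derivation:
Subtree rooted at L contains: A, D, F, K, L
Count = 5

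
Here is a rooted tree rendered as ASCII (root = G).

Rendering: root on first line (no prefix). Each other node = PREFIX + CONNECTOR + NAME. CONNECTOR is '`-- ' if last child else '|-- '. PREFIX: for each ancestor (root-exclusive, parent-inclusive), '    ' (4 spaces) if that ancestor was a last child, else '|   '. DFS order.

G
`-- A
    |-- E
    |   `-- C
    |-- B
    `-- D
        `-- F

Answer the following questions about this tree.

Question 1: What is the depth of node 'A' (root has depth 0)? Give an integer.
Path from root to A: G -> A
Depth = number of edges = 1

Answer: 1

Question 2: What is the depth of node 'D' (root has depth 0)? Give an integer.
Path from root to D: G -> A -> D
Depth = number of edges = 2

Answer: 2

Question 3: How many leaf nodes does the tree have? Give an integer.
Answer: 3

Derivation:
Leaves (nodes with no children): B, C, F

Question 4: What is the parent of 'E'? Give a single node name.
Answer: A

Derivation:
Scan adjacency: E appears as child of A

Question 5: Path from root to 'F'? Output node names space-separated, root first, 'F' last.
Walk down from root: G -> A -> D -> F

Answer: G A D F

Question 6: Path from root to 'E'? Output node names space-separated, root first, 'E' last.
Walk down from root: G -> A -> E

Answer: G A E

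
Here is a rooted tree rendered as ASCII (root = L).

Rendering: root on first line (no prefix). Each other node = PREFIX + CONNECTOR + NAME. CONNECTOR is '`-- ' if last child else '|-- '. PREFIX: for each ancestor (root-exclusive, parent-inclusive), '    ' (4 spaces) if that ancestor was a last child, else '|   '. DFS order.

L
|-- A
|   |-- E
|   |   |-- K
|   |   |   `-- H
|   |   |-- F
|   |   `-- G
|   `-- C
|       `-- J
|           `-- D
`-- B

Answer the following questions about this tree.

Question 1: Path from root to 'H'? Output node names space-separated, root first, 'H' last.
Walk down from root: L -> A -> E -> K -> H

Answer: L A E K H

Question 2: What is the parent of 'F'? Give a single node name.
Scan adjacency: F appears as child of E

Answer: E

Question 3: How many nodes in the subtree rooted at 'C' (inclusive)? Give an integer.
Subtree rooted at C contains: C, D, J
Count = 3

Answer: 3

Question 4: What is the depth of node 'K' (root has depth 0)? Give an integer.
Path from root to K: L -> A -> E -> K
Depth = number of edges = 3

Answer: 3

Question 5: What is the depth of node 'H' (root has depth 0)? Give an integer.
Answer: 4

Derivation:
Path from root to H: L -> A -> E -> K -> H
Depth = number of edges = 4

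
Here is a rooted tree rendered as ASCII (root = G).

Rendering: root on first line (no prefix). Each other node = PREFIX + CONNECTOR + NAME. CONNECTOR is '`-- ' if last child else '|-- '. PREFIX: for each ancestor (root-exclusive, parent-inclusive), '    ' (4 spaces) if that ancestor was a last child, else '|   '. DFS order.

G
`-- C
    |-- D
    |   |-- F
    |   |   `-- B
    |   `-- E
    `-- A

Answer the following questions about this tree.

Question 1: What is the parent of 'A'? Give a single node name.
Answer: C

Derivation:
Scan adjacency: A appears as child of C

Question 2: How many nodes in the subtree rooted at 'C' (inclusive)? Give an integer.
Answer: 6

Derivation:
Subtree rooted at C contains: A, B, C, D, E, F
Count = 6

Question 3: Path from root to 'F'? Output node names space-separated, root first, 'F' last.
Walk down from root: G -> C -> D -> F

Answer: G C D F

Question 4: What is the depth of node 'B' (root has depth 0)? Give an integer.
Path from root to B: G -> C -> D -> F -> B
Depth = number of edges = 4

Answer: 4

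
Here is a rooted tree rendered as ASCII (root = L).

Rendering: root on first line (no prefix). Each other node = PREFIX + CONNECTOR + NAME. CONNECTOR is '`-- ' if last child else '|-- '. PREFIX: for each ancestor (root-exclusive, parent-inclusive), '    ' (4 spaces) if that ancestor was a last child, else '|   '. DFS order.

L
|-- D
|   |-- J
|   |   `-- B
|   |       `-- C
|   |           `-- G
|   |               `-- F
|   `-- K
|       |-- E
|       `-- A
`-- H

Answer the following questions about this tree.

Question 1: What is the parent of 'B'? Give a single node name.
Answer: J

Derivation:
Scan adjacency: B appears as child of J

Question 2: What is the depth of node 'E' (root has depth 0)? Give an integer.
Answer: 3

Derivation:
Path from root to E: L -> D -> K -> E
Depth = number of edges = 3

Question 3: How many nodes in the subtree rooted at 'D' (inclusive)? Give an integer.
Subtree rooted at D contains: A, B, C, D, E, F, G, J, K
Count = 9

Answer: 9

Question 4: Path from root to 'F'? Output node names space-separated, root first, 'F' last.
Walk down from root: L -> D -> J -> B -> C -> G -> F

Answer: L D J B C G F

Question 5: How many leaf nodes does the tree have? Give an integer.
Answer: 4

Derivation:
Leaves (nodes with no children): A, E, F, H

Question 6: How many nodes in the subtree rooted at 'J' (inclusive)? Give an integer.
Answer: 5

Derivation:
Subtree rooted at J contains: B, C, F, G, J
Count = 5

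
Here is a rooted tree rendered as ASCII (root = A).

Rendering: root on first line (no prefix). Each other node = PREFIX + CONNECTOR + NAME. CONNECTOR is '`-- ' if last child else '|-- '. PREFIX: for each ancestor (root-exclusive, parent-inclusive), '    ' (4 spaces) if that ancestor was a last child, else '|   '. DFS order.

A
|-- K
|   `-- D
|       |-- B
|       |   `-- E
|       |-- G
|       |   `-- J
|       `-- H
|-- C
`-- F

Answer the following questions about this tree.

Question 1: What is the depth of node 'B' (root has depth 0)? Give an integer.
Path from root to B: A -> K -> D -> B
Depth = number of edges = 3

Answer: 3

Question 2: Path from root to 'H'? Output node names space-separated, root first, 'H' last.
Answer: A K D H

Derivation:
Walk down from root: A -> K -> D -> H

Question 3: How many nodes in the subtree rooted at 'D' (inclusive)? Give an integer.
Answer: 6

Derivation:
Subtree rooted at D contains: B, D, E, G, H, J
Count = 6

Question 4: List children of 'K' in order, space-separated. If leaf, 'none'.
Answer: D

Derivation:
Node K's children (from adjacency): D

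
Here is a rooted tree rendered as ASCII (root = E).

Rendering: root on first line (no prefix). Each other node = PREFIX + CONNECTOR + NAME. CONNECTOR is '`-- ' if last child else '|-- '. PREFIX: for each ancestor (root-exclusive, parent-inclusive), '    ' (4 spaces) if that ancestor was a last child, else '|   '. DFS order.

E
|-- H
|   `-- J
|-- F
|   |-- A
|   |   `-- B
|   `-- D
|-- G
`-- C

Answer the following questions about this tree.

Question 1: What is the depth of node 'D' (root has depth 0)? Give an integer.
Path from root to D: E -> F -> D
Depth = number of edges = 2

Answer: 2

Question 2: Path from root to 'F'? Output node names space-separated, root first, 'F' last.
Answer: E F

Derivation:
Walk down from root: E -> F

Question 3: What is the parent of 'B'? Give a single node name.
Scan adjacency: B appears as child of A

Answer: A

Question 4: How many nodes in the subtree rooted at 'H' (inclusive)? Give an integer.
Subtree rooted at H contains: H, J
Count = 2

Answer: 2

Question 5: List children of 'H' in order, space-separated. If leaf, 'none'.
Node H's children (from adjacency): J

Answer: J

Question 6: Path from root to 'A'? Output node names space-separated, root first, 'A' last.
Answer: E F A

Derivation:
Walk down from root: E -> F -> A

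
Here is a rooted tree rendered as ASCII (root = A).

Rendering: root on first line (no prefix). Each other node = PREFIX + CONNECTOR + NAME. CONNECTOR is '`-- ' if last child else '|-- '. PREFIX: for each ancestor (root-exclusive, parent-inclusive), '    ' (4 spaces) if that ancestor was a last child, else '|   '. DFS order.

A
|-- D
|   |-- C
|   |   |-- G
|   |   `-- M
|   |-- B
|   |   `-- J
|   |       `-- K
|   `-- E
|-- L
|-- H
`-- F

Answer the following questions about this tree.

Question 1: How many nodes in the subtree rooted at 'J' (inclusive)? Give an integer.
Subtree rooted at J contains: J, K
Count = 2

Answer: 2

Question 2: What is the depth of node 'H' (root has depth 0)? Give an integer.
Path from root to H: A -> H
Depth = number of edges = 1

Answer: 1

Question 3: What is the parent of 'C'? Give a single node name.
Scan adjacency: C appears as child of D

Answer: D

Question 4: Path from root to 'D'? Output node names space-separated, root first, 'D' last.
Answer: A D

Derivation:
Walk down from root: A -> D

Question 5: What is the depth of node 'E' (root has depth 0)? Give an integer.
Answer: 2

Derivation:
Path from root to E: A -> D -> E
Depth = number of edges = 2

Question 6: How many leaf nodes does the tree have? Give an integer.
Answer: 7

Derivation:
Leaves (nodes with no children): E, F, G, H, K, L, M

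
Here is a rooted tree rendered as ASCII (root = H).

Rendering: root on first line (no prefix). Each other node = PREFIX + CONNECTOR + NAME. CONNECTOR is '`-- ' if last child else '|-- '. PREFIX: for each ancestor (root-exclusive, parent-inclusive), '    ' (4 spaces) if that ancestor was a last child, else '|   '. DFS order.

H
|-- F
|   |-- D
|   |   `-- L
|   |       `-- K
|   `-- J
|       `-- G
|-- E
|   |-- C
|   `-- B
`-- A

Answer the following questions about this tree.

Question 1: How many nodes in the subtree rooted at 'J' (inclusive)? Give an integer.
Subtree rooted at J contains: G, J
Count = 2

Answer: 2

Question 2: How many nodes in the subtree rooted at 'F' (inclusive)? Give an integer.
Subtree rooted at F contains: D, F, G, J, K, L
Count = 6

Answer: 6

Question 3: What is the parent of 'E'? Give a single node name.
Answer: H

Derivation:
Scan adjacency: E appears as child of H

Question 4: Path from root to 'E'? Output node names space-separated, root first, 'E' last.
Answer: H E

Derivation:
Walk down from root: H -> E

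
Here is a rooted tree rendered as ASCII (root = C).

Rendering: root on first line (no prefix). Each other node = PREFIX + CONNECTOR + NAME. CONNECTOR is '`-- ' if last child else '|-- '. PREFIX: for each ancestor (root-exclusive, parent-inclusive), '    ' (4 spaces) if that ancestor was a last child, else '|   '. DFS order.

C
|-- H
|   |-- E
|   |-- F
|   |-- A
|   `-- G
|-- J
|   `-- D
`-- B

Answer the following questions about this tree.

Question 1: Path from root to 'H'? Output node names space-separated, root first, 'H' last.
Answer: C H

Derivation:
Walk down from root: C -> H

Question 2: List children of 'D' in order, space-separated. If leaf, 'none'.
Node D's children (from adjacency): (leaf)

Answer: none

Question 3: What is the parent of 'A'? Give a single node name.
Answer: H

Derivation:
Scan adjacency: A appears as child of H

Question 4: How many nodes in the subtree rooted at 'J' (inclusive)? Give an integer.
Answer: 2

Derivation:
Subtree rooted at J contains: D, J
Count = 2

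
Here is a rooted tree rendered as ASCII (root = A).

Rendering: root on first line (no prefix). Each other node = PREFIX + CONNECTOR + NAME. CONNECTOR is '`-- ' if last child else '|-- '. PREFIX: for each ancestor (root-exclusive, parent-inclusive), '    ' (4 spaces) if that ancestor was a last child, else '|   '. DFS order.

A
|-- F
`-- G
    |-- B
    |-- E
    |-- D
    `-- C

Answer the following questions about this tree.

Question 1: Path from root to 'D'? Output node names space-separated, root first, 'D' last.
Answer: A G D

Derivation:
Walk down from root: A -> G -> D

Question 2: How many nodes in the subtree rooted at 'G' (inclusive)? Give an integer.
Subtree rooted at G contains: B, C, D, E, G
Count = 5

Answer: 5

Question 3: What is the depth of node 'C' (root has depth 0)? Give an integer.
Path from root to C: A -> G -> C
Depth = number of edges = 2

Answer: 2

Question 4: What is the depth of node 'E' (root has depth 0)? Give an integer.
Answer: 2

Derivation:
Path from root to E: A -> G -> E
Depth = number of edges = 2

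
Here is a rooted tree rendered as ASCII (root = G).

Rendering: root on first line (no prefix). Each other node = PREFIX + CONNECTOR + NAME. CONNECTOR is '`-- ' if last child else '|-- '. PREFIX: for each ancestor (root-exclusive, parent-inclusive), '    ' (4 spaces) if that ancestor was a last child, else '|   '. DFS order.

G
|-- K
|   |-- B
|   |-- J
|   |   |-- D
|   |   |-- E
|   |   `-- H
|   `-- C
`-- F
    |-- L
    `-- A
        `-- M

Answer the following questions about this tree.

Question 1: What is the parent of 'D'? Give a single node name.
Scan adjacency: D appears as child of J

Answer: J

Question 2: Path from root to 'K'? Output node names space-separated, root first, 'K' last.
Walk down from root: G -> K

Answer: G K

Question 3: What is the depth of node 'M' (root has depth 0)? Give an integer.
Answer: 3

Derivation:
Path from root to M: G -> F -> A -> M
Depth = number of edges = 3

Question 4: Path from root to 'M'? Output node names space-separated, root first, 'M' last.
Answer: G F A M

Derivation:
Walk down from root: G -> F -> A -> M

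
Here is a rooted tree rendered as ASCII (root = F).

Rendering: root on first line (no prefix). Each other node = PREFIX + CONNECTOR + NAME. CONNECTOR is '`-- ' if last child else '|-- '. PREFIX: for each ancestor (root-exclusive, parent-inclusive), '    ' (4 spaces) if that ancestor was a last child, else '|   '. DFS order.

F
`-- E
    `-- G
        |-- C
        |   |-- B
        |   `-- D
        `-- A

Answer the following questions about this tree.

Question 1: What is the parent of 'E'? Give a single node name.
Answer: F

Derivation:
Scan adjacency: E appears as child of F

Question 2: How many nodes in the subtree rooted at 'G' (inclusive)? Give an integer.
Subtree rooted at G contains: A, B, C, D, G
Count = 5

Answer: 5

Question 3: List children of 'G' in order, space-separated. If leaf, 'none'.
Answer: C A

Derivation:
Node G's children (from adjacency): C, A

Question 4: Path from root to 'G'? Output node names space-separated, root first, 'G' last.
Walk down from root: F -> E -> G

Answer: F E G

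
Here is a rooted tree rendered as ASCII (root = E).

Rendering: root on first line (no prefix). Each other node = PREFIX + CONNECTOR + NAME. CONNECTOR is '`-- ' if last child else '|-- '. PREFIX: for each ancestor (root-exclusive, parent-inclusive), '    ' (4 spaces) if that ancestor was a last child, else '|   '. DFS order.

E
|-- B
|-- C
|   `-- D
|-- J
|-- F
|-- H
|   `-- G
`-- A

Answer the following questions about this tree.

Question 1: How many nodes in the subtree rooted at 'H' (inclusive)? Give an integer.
Answer: 2

Derivation:
Subtree rooted at H contains: G, H
Count = 2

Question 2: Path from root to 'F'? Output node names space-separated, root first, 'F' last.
Walk down from root: E -> F

Answer: E F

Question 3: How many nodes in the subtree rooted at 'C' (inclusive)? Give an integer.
Subtree rooted at C contains: C, D
Count = 2

Answer: 2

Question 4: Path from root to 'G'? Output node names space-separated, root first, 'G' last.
Answer: E H G

Derivation:
Walk down from root: E -> H -> G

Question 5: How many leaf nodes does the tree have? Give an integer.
Answer: 6

Derivation:
Leaves (nodes with no children): A, B, D, F, G, J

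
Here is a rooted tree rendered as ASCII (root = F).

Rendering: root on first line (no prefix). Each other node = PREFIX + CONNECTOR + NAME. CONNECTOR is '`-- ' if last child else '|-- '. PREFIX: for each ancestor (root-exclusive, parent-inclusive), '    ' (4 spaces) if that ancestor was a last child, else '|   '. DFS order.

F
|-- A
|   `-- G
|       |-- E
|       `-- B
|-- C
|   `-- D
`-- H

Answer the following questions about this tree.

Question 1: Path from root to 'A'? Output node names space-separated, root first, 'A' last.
Answer: F A

Derivation:
Walk down from root: F -> A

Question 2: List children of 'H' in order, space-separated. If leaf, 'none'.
Node H's children (from adjacency): (leaf)

Answer: none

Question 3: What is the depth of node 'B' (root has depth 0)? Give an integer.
Answer: 3

Derivation:
Path from root to B: F -> A -> G -> B
Depth = number of edges = 3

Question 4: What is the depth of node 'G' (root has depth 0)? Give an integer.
Path from root to G: F -> A -> G
Depth = number of edges = 2

Answer: 2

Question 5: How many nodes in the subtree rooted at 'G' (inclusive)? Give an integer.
Answer: 3

Derivation:
Subtree rooted at G contains: B, E, G
Count = 3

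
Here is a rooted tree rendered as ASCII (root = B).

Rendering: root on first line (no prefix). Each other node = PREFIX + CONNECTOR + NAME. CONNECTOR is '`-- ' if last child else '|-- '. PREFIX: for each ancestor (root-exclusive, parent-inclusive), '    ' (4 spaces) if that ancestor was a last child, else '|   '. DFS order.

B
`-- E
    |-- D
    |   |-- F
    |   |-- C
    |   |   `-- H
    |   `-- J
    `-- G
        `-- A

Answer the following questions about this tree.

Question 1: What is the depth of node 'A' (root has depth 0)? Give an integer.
Answer: 3

Derivation:
Path from root to A: B -> E -> G -> A
Depth = number of edges = 3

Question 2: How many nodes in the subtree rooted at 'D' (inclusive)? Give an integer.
Subtree rooted at D contains: C, D, F, H, J
Count = 5

Answer: 5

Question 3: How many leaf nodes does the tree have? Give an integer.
Answer: 4

Derivation:
Leaves (nodes with no children): A, F, H, J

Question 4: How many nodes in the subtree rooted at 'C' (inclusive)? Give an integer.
Answer: 2

Derivation:
Subtree rooted at C contains: C, H
Count = 2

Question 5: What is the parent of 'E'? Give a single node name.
Answer: B

Derivation:
Scan adjacency: E appears as child of B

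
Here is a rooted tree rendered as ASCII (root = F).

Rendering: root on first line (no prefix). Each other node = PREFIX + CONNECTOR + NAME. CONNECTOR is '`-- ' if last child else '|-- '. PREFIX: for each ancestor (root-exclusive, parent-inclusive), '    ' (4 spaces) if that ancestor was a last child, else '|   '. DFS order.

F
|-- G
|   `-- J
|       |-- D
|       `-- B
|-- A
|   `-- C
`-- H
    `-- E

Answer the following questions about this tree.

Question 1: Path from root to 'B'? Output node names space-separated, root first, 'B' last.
Answer: F G J B

Derivation:
Walk down from root: F -> G -> J -> B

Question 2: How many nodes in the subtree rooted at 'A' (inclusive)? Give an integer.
Subtree rooted at A contains: A, C
Count = 2

Answer: 2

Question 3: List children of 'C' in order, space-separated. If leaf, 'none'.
Answer: none

Derivation:
Node C's children (from adjacency): (leaf)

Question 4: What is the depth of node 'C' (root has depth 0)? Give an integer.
Path from root to C: F -> A -> C
Depth = number of edges = 2

Answer: 2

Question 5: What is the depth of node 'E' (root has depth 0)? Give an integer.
Answer: 2

Derivation:
Path from root to E: F -> H -> E
Depth = number of edges = 2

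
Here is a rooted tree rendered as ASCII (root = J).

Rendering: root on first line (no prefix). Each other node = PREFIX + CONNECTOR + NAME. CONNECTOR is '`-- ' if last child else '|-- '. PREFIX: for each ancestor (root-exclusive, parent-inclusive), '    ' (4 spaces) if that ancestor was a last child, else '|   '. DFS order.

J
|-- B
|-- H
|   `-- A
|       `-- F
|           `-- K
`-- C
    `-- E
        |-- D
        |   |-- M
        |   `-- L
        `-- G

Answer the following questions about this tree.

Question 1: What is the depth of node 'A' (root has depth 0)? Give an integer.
Path from root to A: J -> H -> A
Depth = number of edges = 2

Answer: 2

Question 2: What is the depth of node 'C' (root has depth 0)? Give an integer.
Path from root to C: J -> C
Depth = number of edges = 1

Answer: 1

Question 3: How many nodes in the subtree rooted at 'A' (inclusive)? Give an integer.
Subtree rooted at A contains: A, F, K
Count = 3

Answer: 3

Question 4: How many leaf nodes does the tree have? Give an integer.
Answer: 5

Derivation:
Leaves (nodes with no children): B, G, K, L, M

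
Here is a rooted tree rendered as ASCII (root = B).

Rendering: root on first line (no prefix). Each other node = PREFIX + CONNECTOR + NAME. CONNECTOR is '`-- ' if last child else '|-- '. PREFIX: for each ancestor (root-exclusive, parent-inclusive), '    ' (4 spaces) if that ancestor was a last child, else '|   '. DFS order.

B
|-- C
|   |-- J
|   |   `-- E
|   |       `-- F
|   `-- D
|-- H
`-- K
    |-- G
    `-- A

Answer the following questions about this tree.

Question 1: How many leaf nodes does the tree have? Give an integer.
Answer: 5

Derivation:
Leaves (nodes with no children): A, D, F, G, H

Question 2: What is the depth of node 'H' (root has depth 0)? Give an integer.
Path from root to H: B -> H
Depth = number of edges = 1

Answer: 1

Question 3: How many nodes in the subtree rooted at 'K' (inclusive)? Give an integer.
Answer: 3

Derivation:
Subtree rooted at K contains: A, G, K
Count = 3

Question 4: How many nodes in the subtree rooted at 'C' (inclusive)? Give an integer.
Answer: 5

Derivation:
Subtree rooted at C contains: C, D, E, F, J
Count = 5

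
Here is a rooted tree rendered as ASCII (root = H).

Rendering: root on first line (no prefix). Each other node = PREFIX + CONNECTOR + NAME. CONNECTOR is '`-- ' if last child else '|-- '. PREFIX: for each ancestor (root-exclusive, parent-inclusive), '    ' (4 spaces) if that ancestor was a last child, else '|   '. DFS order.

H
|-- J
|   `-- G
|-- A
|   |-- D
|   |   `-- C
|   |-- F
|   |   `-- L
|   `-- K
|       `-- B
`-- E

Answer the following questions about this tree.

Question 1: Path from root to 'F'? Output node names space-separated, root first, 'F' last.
Walk down from root: H -> A -> F

Answer: H A F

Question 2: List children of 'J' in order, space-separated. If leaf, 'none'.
Answer: G

Derivation:
Node J's children (from adjacency): G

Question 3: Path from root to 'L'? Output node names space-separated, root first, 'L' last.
Answer: H A F L

Derivation:
Walk down from root: H -> A -> F -> L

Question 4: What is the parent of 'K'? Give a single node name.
Answer: A

Derivation:
Scan adjacency: K appears as child of A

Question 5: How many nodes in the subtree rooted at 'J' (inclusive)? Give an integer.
Answer: 2

Derivation:
Subtree rooted at J contains: G, J
Count = 2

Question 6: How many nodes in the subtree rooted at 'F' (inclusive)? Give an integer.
Subtree rooted at F contains: F, L
Count = 2

Answer: 2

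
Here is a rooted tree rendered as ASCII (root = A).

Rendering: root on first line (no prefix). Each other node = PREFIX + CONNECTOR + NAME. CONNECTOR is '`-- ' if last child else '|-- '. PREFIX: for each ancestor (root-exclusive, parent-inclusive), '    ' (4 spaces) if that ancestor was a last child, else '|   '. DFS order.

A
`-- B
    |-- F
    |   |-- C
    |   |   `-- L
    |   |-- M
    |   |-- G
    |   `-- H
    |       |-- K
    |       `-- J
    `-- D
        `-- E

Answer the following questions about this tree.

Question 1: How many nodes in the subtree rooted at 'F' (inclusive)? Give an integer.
Answer: 8

Derivation:
Subtree rooted at F contains: C, F, G, H, J, K, L, M
Count = 8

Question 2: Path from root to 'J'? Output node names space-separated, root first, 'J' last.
Answer: A B F H J

Derivation:
Walk down from root: A -> B -> F -> H -> J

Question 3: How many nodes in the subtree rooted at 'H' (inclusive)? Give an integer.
Subtree rooted at H contains: H, J, K
Count = 3

Answer: 3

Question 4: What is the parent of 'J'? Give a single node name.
Scan adjacency: J appears as child of H

Answer: H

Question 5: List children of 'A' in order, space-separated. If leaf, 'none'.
Node A's children (from adjacency): B

Answer: B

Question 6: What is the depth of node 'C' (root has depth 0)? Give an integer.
Answer: 3

Derivation:
Path from root to C: A -> B -> F -> C
Depth = number of edges = 3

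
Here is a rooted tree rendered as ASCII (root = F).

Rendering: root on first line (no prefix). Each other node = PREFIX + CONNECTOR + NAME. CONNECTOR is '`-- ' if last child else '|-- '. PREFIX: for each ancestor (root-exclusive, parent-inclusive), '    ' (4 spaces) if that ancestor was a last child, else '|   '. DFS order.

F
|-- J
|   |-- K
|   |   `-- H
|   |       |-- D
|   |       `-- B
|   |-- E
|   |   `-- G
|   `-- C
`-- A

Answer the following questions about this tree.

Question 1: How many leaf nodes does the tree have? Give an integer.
Answer: 5

Derivation:
Leaves (nodes with no children): A, B, C, D, G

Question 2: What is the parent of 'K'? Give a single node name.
Answer: J

Derivation:
Scan adjacency: K appears as child of J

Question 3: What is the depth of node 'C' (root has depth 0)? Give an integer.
Path from root to C: F -> J -> C
Depth = number of edges = 2

Answer: 2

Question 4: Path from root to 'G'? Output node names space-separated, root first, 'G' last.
Answer: F J E G

Derivation:
Walk down from root: F -> J -> E -> G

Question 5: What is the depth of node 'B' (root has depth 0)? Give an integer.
Path from root to B: F -> J -> K -> H -> B
Depth = number of edges = 4

Answer: 4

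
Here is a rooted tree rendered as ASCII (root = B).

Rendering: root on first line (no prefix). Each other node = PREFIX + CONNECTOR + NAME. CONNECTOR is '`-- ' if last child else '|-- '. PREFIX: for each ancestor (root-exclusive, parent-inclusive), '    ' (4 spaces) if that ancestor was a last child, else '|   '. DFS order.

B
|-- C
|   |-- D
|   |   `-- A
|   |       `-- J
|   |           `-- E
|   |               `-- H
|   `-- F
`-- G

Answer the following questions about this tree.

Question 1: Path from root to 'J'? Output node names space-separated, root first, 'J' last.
Walk down from root: B -> C -> D -> A -> J

Answer: B C D A J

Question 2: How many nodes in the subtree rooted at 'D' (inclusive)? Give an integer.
Answer: 5

Derivation:
Subtree rooted at D contains: A, D, E, H, J
Count = 5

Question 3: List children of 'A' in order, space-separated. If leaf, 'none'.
Node A's children (from adjacency): J

Answer: J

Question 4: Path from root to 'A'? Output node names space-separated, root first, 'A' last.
Walk down from root: B -> C -> D -> A

Answer: B C D A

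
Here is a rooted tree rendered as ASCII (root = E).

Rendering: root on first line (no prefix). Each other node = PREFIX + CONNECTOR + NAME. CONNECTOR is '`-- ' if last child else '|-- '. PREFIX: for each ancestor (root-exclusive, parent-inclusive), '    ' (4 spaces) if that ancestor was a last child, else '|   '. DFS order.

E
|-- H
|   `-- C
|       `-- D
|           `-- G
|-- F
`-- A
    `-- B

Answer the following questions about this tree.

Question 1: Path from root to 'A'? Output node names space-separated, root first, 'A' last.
Walk down from root: E -> A

Answer: E A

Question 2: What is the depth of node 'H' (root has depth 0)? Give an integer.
Path from root to H: E -> H
Depth = number of edges = 1

Answer: 1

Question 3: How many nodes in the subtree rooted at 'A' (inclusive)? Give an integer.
Subtree rooted at A contains: A, B
Count = 2

Answer: 2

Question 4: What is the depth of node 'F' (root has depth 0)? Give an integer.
Answer: 1

Derivation:
Path from root to F: E -> F
Depth = number of edges = 1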